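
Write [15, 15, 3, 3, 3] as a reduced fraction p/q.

Using pₖ = aₖpₖ₋₁ + pₖ₋₂ and qₖ = aₖqₖ₋₁ + qₖ₋₂:
  k=0: a=15, p=15, q=1
  k=1: a=15, p=226, q=15
  k=2: a=3, p=693, q=46
  k=3: a=3, p=2305, q=153
  k=4: a=3, p=7608, q=505

7608/505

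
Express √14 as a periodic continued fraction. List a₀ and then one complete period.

a₀ = ⌊√14⌋ = 3.

[3; 1, 2, 1, 6]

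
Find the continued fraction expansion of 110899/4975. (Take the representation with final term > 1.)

[22; 3, 2, 3, 3, 1, 15, 3]

110899 = 22×4975 + 1449
4975 = 3×1449 + 628
1449 = 2×628 + 193
628 = 3×193 + 49
193 = 3×49 + 46
49 = 1×46 + 3
46 = 15×3 + 1
3 = 3×1 + 0  (stop)
So 110899/4975 = [22; 3, 2, 3, 3, 1, 15, 3].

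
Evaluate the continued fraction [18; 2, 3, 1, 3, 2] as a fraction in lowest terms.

Using pₖ = aₖpₖ₋₁ + pₖ₋₂ and qₖ = aₖqₖ₋₁ + qₖ₋₂:
  k=0: a=18, p=18, q=1
  k=1: a=2, p=37, q=2
  k=2: a=3, p=129, q=7
  k=3: a=1, p=166, q=9
  k=4: a=3, p=627, q=34
  k=5: a=2, p=1420, q=77

1420/77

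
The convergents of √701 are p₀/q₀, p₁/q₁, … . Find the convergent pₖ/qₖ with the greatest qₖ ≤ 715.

√701 = [26; 2, 10, 10, 2, 52, …] (period length 5).
Convergents:
  p_0/q_0 = 26/1
  p_1/q_1 = 53/2
  p_2/q_2 = 556/21
  p_3/q_3 = 5613/212
  p_4/q_4 = 11782/445
  p_5/q_5 = 618277/23352
q_4 = 445 ≤ 715 < 23352 = q_5, so the answer is 11782/445.

11782/445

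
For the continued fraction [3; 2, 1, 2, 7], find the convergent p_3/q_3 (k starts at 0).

27/8

Using pₖ = aₖpₖ₋₁ + pₖ₋₂, qₖ = aₖqₖ₋₁ + qₖ₋₂ (with p₋₁=1, p₋₂=0, q₋₁=0, q₋₂=1):
  k=0: a=3, p=3, q=1
  k=1: a=2, p=7, q=2
  k=2: a=1, p=10, q=3
  k=3: a=2, p=27, q=8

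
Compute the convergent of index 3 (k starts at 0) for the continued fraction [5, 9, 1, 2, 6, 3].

Using pₖ = aₖpₖ₋₁ + pₖ₋₂, qₖ = aₖqₖ₋₁ + qₖ₋₂ (with p₋₁=1, p₋₂=0, q₋₁=0, q₋₂=1):
  k=0: a=5, p=5, q=1
  k=1: a=9, p=46, q=9
  k=2: a=1, p=51, q=10
  k=3: a=2, p=148, q=29

148/29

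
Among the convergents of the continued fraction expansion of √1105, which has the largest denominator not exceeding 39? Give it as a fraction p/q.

√1105 = [33; 4, 7, 7, 4, 66, …] (period length 5).
Convergents:
  p_0/q_0 = 33/1
  p_1/q_1 = 133/4
  p_2/q_2 = 964/29
  p_3/q_3 = 6881/207
q_2 = 29 ≤ 39 < 207 = q_3, so the answer is 964/29.

964/29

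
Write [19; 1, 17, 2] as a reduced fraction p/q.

738/37

Fold from the inside: start with 2/1.
  17 + 1/2 = 35/2
  1 + 2/35 = 37/35
  19 + 35/37 = 738/37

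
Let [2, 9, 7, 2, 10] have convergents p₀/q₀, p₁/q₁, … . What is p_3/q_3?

Using pₖ = aₖpₖ₋₁ + pₖ₋₂, qₖ = aₖqₖ₋₁ + qₖ₋₂ (with p₋₁=1, p₋₂=0, q₋₁=0, q₋₂=1):
  k=0: a=2, p=2, q=1
  k=1: a=9, p=19, q=9
  k=2: a=7, p=135, q=64
  k=3: a=2, p=289, q=137

289/137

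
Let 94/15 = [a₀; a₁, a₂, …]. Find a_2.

1

94 = 6·15 + 4   →  a_0 = 6
15 = 3·4 + 3   →  a_1 = 3
4 = 1·3 + 1   →  a_2 = 1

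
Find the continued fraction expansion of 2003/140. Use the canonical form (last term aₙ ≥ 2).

[14; 3, 3, 1, 10]

2003 = 14*140 + 43
140 = 3*43 + 11
43 = 3*11 + 10
11 = 1*10 + 1
10 = 10*1 + 0  (stop)
So 2003/140 = [14; 3, 3, 1, 10].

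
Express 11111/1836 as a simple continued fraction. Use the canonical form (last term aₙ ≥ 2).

11111 = 6×1836 + 95
1836 = 19×95 + 31
95 = 3×31 + 2
31 = 15×2 + 1
2 = 2×1 + 0  (stop)
So 11111/1836 = [6; 19, 3, 15, 2].

[6; 19, 3, 15, 2]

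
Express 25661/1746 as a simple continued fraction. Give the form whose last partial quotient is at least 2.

25661 = 14*1746 + 1217
1746 = 1*1217 + 529
1217 = 2*529 + 159
529 = 3*159 + 52
159 = 3*52 + 3
52 = 17*3 + 1
3 = 3*1 + 0  (stop)
So 25661/1746 = [14; 1, 2, 3, 3, 17, 3].

[14; 1, 2, 3, 3, 17, 3]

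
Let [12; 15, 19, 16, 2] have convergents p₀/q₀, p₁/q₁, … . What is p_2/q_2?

Using pₖ = aₖpₖ₋₁ + pₖ₋₂, qₖ = aₖqₖ₋₁ + qₖ₋₂ (with p₋₁=1, p₋₂=0, q₋₁=0, q₋₂=1):
  k=0: a=12, p=12, q=1
  k=1: a=15, p=181, q=15
  k=2: a=19, p=3451, q=286

3451/286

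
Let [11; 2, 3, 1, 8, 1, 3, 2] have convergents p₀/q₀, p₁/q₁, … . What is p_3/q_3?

103/9

Using pₖ = aₖpₖ₋₁ + pₖ₋₂, qₖ = aₖqₖ₋₁ + qₖ₋₂ (with p₋₁=1, p₋₂=0, q₋₁=0, q₋₂=1):
  k=0: a=11, p=11, q=1
  k=1: a=2, p=23, q=2
  k=2: a=3, p=80, q=7
  k=3: a=1, p=103, q=9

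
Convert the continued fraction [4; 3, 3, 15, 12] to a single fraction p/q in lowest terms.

Fold from the inside: start with 12/1.
  15 + 1/12 = 181/12
  3 + 12/181 = 555/181
  3 + 181/555 = 1846/555
  4 + 555/1846 = 7939/1846

7939/1846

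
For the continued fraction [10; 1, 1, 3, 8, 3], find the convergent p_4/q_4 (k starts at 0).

Using pₖ = aₖpₖ₋₁ + pₖ₋₂, qₖ = aₖqₖ₋₁ + qₖ₋₂ (with p₋₁=1, p₋₂=0, q₋₁=0, q₋₂=1):
  k=0: a=10, p=10, q=1
  k=1: a=1, p=11, q=1
  k=2: a=1, p=21, q=2
  k=3: a=3, p=74, q=7
  k=4: a=8, p=613, q=58

613/58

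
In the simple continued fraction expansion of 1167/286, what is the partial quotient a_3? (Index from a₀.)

3

1167 = 4·286 + 23   →  a_0 = 4
286 = 12·23 + 10   →  a_1 = 12
23 = 2·10 + 3   →  a_2 = 2
10 = 3·3 + 1   →  a_3 = 3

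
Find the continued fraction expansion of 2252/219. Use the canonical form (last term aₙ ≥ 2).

2252 = 10*219 + 62
219 = 3*62 + 33
62 = 1*33 + 29
33 = 1*29 + 4
29 = 7*4 + 1
4 = 4*1 + 0  (stop)
So 2252/219 = [10; 3, 1, 1, 7, 4].

[10; 3, 1, 1, 7, 4]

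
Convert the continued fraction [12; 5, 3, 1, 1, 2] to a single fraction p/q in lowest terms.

1158/95

Using pₖ = aₖpₖ₋₁ + pₖ₋₂ and qₖ = aₖqₖ₋₁ + qₖ₋₂:
  k=0: a=12, p=12, q=1
  k=1: a=5, p=61, q=5
  k=2: a=3, p=195, q=16
  k=3: a=1, p=256, q=21
  k=4: a=1, p=451, q=37
  k=5: a=2, p=1158, q=95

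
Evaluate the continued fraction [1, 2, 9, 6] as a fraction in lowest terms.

Fold from the inside: start with 6/1.
  9 + 1/6 = 55/6
  2 + 6/55 = 116/55
  1 + 55/116 = 171/116

171/116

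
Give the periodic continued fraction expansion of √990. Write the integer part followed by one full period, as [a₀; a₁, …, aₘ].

[31; 2, 6, 2, 62]

a₀ = ⌊√990⌋ = 31.
With m₀=0, d₀=1 and mₖ₊₁ = dₖaₖ − mₖ, dₖ₊₁ = (n − mₖ₊₁²)/dₖ, aₖ₊₁ = ⌊(a₀+mₖ₊₁)/dₖ₊₁⌋:
  k=1: m=31, d=29, a=2
  k=2: m=27, d=9, a=6
  k=3: m=27, d=29, a=2
  k=4: m=31, d=1, a=62
d=1 and a=2a₀=62 at k=4, so the next step gives (m, d) = (31, 29) again — its k=1 value — and the period has length 4.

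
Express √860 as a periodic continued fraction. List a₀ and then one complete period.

a₀ = ⌊√860⌋ = 29.

[29; 3, 14, 3, 58]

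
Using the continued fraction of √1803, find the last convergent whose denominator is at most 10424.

√1803 = [42; 2, 6, 28, 6, 2, 84, …] (period length 6).
Convergents:
  p_0/q_0 = 42/1
  p_1/q_1 = 85/2
  p_2/q_2 = 552/13
  p_3/q_3 = 15541/366
  p_4/q_4 = 93798/2209
  p_5/q_5 = 203137/4784
  p_6/q_6 = 17157306/404065
q_5 = 4784 ≤ 10424 < 404065 = q_6, so the answer is 203137/4784.

203137/4784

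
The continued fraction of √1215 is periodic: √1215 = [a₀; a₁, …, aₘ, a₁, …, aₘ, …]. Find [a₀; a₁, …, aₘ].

a₀ = ⌊√1215⌋ = 34.

[34; 1, 5, 1, 68]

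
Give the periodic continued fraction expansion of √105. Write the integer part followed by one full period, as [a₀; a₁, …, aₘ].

[10; 4, 20]

a₀ = ⌊√105⌋ = 10.
With m₀=0, d₀=1 and mₖ₊₁ = dₖaₖ − mₖ, dₖ₊₁ = (n − mₖ₊₁²)/dₖ, aₖ₊₁ = ⌊(a₀+mₖ₊₁)/dₖ₊₁⌋:
  k=1: m=10, d=5, a=4
  k=2: m=10, d=1, a=20
d=1 and a=2a₀=20 at k=2, so the next step gives (m, d) = (10, 5) again — its k=1 value — and the period has length 2.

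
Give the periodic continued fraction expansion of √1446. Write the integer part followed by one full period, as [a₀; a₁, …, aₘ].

[38; 38, 76]

a₀ = ⌊√1446⌋ = 38.
With m₀=0, d₀=1 and mₖ₊₁ = dₖaₖ − mₖ, dₖ₊₁ = (n − mₖ₊₁²)/dₖ, aₖ₊₁ = ⌊(a₀+mₖ₊₁)/dₖ₊₁⌋:
  k=1: m=38, d=2, a=38
  k=2: m=38, d=1, a=76
d=1 and a=2a₀=76 at k=2, so the next step gives (m, d) = (38, 2) again — its k=1 value — and the period has length 2.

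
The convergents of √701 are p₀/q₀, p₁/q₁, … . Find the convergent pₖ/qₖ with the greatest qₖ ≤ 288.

5613/212

√701 = [26; 2, 10, 10, 2, 52, …] (period length 5).
Convergents:
  p_0/q_0 = 26/1
  p_1/q_1 = 53/2
  p_2/q_2 = 556/21
  p_3/q_3 = 5613/212
  p_4/q_4 = 11782/445
q_3 = 212 ≤ 288 < 445 = q_4, so the answer is 5613/212.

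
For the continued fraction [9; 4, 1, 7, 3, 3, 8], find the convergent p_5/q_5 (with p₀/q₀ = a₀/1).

3728/405

Using pₖ = aₖpₖ₋₁ + pₖ₋₂, qₖ = aₖqₖ₋₁ + qₖ₋₂ (with p₋₁=1, p₋₂=0, q₋₁=0, q₋₂=1):
  k=0: a=9, p=9, q=1
  k=1: a=4, p=37, q=4
  k=2: a=1, p=46, q=5
  k=3: a=7, p=359, q=39
  k=4: a=3, p=1123, q=122
  k=5: a=3, p=3728, q=405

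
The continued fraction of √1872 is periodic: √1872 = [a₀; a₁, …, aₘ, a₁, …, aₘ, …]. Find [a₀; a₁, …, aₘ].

a₀ = ⌊√1872⌋ = 43.
With m₀=0, d₀=1 and mₖ₊₁ = dₖaₖ − mₖ, dₖ₊₁ = (n − mₖ₊₁²)/dₖ, aₖ₊₁ = ⌊(a₀+mₖ₊₁)/dₖ₊₁⌋:
  k=1: m=43, d=23, a=3
  k=2: m=26, d=52, a=1
  k=3: m=26, d=23, a=3
  k=4: m=43, d=1, a=86
d=1 and a=2a₀=86 at k=4, so the next step gives (m, d) = (43, 23) again — its k=1 value — and the period has length 4.

[43; 3, 1, 3, 86]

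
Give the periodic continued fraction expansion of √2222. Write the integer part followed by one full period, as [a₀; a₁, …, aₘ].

a₀ = ⌊√2222⌋ = 47.
With m₀=0, d₀=1 and mₖ₊₁ = dₖaₖ − mₖ, dₖ₊₁ = (n − mₖ₊₁²)/dₖ, aₖ₊₁ = ⌊(a₀+mₖ₊₁)/dₖ₊₁⌋:
  k=1: m=47, d=13, a=7
  k=2: m=44, d=22, a=4
  k=3: m=44, d=13, a=7
  k=4: m=47, d=1, a=94
d=1 and a=2a₀=94 at k=4, so the next step gives (m, d) = (47, 13) again — its k=1 value — and the period has length 4.

[47; 7, 4, 7, 94]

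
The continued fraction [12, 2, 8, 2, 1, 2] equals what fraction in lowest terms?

1771/142

Fold from the inside: start with 2/1.
  1 + 1/2 = 3/2
  2 + 2/3 = 8/3
  8 + 3/8 = 67/8
  2 + 8/67 = 142/67
  12 + 67/142 = 1771/142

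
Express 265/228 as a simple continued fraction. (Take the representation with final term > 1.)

[1; 6, 6, 6]

265 = 1*228 + 37
228 = 6*37 + 6
37 = 6*6 + 1
6 = 6*1 + 0  (stop)
So 265/228 = [1; 6, 6, 6].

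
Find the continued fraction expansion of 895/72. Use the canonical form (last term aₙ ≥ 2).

[12; 2, 3, 10]

895 = 12*72 + 31
72 = 2*31 + 10
31 = 3*10 + 1
10 = 10*1 + 0  (stop)
So 895/72 = [12; 2, 3, 10].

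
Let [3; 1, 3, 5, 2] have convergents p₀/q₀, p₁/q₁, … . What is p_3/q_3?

Using pₖ = aₖpₖ₋₁ + pₖ₋₂, qₖ = aₖqₖ₋₁ + qₖ₋₂ (with p₋₁=1, p₋₂=0, q₋₁=0, q₋₂=1):
  k=0: a=3, p=3, q=1
  k=1: a=1, p=4, q=1
  k=2: a=3, p=15, q=4
  k=3: a=5, p=79, q=21

79/21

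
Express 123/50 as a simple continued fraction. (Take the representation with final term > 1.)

123 = 2×50 + 23
50 = 2×23 + 4
23 = 5×4 + 3
4 = 1×3 + 1
3 = 3×1 + 0  (stop)
So 123/50 = [2; 2, 5, 1, 3].

[2; 2, 5, 1, 3]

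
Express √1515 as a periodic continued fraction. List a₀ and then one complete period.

[38; 1, 11, 1, 76]

a₀ = ⌊√1515⌋ = 38.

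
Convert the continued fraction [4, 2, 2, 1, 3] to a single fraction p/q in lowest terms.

115/26

Using pₖ = aₖpₖ₋₁ + pₖ₋₂ and qₖ = aₖqₖ₋₁ + qₖ₋₂:
  k=0: a=4, p=4, q=1
  k=1: a=2, p=9, q=2
  k=2: a=2, p=22, q=5
  k=3: a=1, p=31, q=7
  k=4: a=3, p=115, q=26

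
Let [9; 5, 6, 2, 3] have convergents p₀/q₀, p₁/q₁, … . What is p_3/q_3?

Using pₖ = aₖpₖ₋₁ + pₖ₋₂, qₖ = aₖqₖ₋₁ + qₖ₋₂ (with p₋₁=1, p₋₂=0, q₋₁=0, q₋₂=1):
  k=0: a=9, p=9, q=1
  k=1: a=5, p=46, q=5
  k=2: a=6, p=285, q=31
  k=3: a=2, p=616, q=67

616/67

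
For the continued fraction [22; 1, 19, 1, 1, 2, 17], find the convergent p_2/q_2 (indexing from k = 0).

459/20

Using pₖ = aₖpₖ₋₁ + pₖ₋₂, qₖ = aₖqₖ₋₁ + qₖ₋₂ (with p₋₁=1, p₋₂=0, q₋₁=0, q₋₂=1):
  k=0: a=22, p=22, q=1
  k=1: a=1, p=23, q=1
  k=2: a=19, p=459, q=20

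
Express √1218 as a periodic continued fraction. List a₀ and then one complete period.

a₀ = ⌊√1218⌋ = 34.
With m₀=0, d₀=1 and mₖ₊₁ = dₖaₖ − mₖ, dₖ₊₁ = (n − mₖ₊₁²)/dₖ, aₖ₊₁ = ⌊(a₀+mₖ₊₁)/dₖ₊₁⌋:
  k=1: m=34, d=62, a=1
  k=2: m=28, d=7, a=8
  k=3: m=28, d=62, a=1
  k=4: m=34, d=1, a=68
d=1 and a=2a₀=68 at k=4, so the next step gives (m, d) = (34, 62) again — its k=1 value — and the period has length 4.

[34; 1, 8, 1, 68]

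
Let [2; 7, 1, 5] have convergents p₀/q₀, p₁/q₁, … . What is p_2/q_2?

Using pₖ = aₖpₖ₋₁ + pₖ₋₂, qₖ = aₖqₖ₋₁ + qₖ₋₂ (with p₋₁=1, p₋₂=0, q₋₁=0, q₋₂=1):
  k=0: a=2, p=2, q=1
  k=1: a=7, p=15, q=7
  k=2: a=1, p=17, q=8

17/8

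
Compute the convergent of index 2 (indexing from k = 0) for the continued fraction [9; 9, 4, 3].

337/37

Using pₖ = aₖpₖ₋₁ + pₖ₋₂, qₖ = aₖqₖ₋₁ + qₖ₋₂ (with p₋₁=1, p₋₂=0, q₋₁=0, q₋₂=1):
  k=0: a=9, p=9, q=1
  k=1: a=9, p=82, q=9
  k=2: a=4, p=337, q=37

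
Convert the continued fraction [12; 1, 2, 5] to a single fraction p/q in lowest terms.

Fold from the inside: start with 5/1.
  2 + 1/5 = 11/5
  1 + 5/11 = 16/11
  12 + 11/16 = 203/16

203/16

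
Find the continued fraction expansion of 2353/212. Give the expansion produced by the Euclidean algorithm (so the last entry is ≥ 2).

[11; 10, 10, 2]

2353 = 11·212 + 21
212 = 10·21 + 2
21 = 10·2 + 1
2 = 2·1 + 0  (stop)
So 2353/212 = [11; 10, 10, 2].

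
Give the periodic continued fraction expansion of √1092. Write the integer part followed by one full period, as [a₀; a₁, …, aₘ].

[33; 22, 66]

a₀ = ⌊√1092⌋ = 33.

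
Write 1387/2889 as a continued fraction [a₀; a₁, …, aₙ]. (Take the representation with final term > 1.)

1387 = 0×2889 + 1387
2889 = 2×1387 + 115
1387 = 12×115 + 7
115 = 16×7 + 3
7 = 2×3 + 1
3 = 3×1 + 0  (stop)
So 1387/2889 = [0; 2, 12, 16, 2, 3].

[0; 2, 12, 16, 2, 3]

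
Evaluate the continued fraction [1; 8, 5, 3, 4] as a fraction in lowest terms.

Using pₖ = aₖpₖ₋₁ + pₖ₋₂ and qₖ = aₖqₖ₋₁ + qₖ₋₂:
  k=0: a=1, p=1, q=1
  k=1: a=8, p=9, q=8
  k=2: a=5, p=46, q=41
  k=3: a=3, p=147, q=131
  k=4: a=4, p=634, q=565

634/565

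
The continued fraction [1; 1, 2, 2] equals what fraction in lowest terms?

12/7

Fold from the inside: start with 2/1.
  2 + 1/2 = 5/2
  1 + 2/5 = 7/5
  1 + 5/7 = 12/7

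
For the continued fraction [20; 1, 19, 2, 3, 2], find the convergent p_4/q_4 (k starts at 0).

2996/143

Using pₖ = aₖpₖ₋₁ + pₖ₋₂, qₖ = aₖqₖ₋₁ + qₖ₋₂ (with p₋₁=1, p₋₂=0, q₋₁=0, q₋₂=1):
  k=0: a=20, p=20, q=1
  k=1: a=1, p=21, q=1
  k=2: a=19, p=419, q=20
  k=3: a=2, p=859, q=41
  k=4: a=3, p=2996, q=143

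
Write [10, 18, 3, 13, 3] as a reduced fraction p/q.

22663/2254

Using pₖ = aₖpₖ₋₁ + pₖ₋₂ and qₖ = aₖqₖ₋₁ + qₖ₋₂:
  k=0: a=10, p=10, q=1
  k=1: a=18, p=181, q=18
  k=2: a=3, p=553, q=55
  k=3: a=13, p=7370, q=733
  k=4: a=3, p=22663, q=2254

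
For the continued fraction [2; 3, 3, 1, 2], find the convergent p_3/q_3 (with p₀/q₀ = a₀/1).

30/13

Using pₖ = aₖpₖ₋₁ + pₖ₋₂, qₖ = aₖqₖ₋₁ + qₖ₋₂ (with p₋₁=1, p₋₂=0, q₋₁=0, q₋₂=1):
  k=0: a=2, p=2, q=1
  k=1: a=3, p=7, q=3
  k=2: a=3, p=23, q=10
  k=3: a=1, p=30, q=13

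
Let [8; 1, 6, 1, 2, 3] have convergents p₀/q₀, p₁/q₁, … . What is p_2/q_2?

Using pₖ = aₖpₖ₋₁ + pₖ₋₂, qₖ = aₖqₖ₋₁ + qₖ₋₂ (with p₋₁=1, p₋₂=0, q₋₁=0, q₋₂=1):
  k=0: a=8, p=8, q=1
  k=1: a=1, p=9, q=1
  k=2: a=6, p=62, q=7

62/7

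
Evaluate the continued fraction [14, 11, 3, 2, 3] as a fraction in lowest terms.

Fold from the inside: start with 3/1.
  2 + 1/3 = 7/3
  3 + 3/7 = 24/7
  11 + 7/24 = 271/24
  14 + 24/271 = 3818/271

3818/271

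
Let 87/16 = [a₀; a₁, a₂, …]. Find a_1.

2

87 = 5·16 + 7   →  a_0 = 5
16 = 2·7 + 2   →  a_1 = 2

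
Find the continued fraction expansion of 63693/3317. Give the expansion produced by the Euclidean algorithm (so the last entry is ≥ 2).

63693 = 19·3317 + 670
3317 = 4·670 + 637
670 = 1·637 + 33
637 = 19·33 + 10
33 = 3·10 + 3
10 = 3·3 + 1
3 = 3·1 + 0  (stop)
So 63693/3317 = [19; 4, 1, 19, 3, 3, 3].

[19; 4, 1, 19, 3, 3, 3]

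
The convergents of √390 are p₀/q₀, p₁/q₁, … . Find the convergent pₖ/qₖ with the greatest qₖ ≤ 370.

3140/159

√390 = [19; 1, 2, 1, 38, …] (period length 4).
Convergents:
  p_0/q_0 = 19/1
  p_1/q_1 = 20/1
  p_2/q_2 = 59/3
  p_3/q_3 = 79/4
  p_4/q_4 = 3061/155
  p_5/q_5 = 3140/159
  p_6/q_6 = 9341/473
q_5 = 159 ≤ 370 < 473 = q_6, so the answer is 3140/159.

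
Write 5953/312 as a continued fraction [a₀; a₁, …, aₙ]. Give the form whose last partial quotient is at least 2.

5953 = 19×312 + 25
312 = 12×25 + 12
25 = 2×12 + 1
12 = 12×1 + 0  (stop)
So 5953/312 = [19; 12, 2, 12].

[19; 12, 2, 12]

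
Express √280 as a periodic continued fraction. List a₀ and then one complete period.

a₀ = ⌊√280⌋ = 16.
With m₀=0, d₀=1 and mₖ₊₁ = dₖaₖ − mₖ, dₖ₊₁ = (n − mₖ₊₁²)/dₖ, aₖ₊₁ = ⌊(a₀+mₖ₊₁)/dₖ₊₁⌋:
  k=1: m=16, d=24, a=1
  k=2: m=8, d=9, a=2
  k=3: m=10, d=20, a=1
  k=4: m=10, d=9, a=2
  k=5: m=8, d=24, a=1
  k=6: m=16, d=1, a=32
d=1 and a=2a₀=32 at k=6, so the next step gives (m, d) = (16, 24) again — its k=1 value — and the period has length 6.

[16; 1, 2, 1, 2, 1, 32]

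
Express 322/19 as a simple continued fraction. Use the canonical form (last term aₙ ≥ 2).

[16; 1, 18]

322 = 16·19 + 18
19 = 1·18 + 1
18 = 18·1 + 0  (stop)
So 322/19 = [16; 1, 18].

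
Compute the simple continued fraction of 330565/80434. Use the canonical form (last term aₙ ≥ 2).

[4; 9, 9, 13, 1, 1, 17, 2]

330565 = 4×80434 + 8829
80434 = 9×8829 + 973
8829 = 9×973 + 72
973 = 13×72 + 37
72 = 1×37 + 35
37 = 1×35 + 2
35 = 17×2 + 1
2 = 2×1 + 0  (stop)
So 330565/80434 = [4; 9, 9, 13, 1, 1, 17, 2].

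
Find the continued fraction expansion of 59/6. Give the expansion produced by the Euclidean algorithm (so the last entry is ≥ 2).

59 = 9×6 + 5
6 = 1×5 + 1
5 = 5×1 + 0  (stop)
So 59/6 = [9; 1, 5].

[9; 1, 5]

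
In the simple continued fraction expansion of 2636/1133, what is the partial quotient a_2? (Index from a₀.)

16

2636 = 2·1133 + 370   →  a_0 = 2
1133 = 3·370 + 23   →  a_1 = 3
370 = 16·23 + 2   →  a_2 = 16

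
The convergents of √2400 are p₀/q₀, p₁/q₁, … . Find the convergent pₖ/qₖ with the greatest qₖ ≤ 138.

4801/98

√2400 = [48; 1, 96, …] (period length 2).
Convergents:
  p_0/q_0 = 48/1
  p_1/q_1 = 49/1
  p_2/q_2 = 4752/97
  p_3/q_3 = 4801/98
  p_4/q_4 = 465648/9505
q_3 = 98 ≤ 138 < 9505 = q_4, so the answer is 4801/98.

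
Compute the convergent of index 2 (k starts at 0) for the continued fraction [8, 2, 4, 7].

76/9

Using pₖ = aₖpₖ₋₁ + pₖ₋₂, qₖ = aₖqₖ₋₁ + qₖ₋₂ (with p₋₁=1, p₋₂=0, q₋₁=0, q₋₂=1):
  k=0: a=8, p=8, q=1
  k=1: a=2, p=17, q=2
  k=2: a=4, p=76, q=9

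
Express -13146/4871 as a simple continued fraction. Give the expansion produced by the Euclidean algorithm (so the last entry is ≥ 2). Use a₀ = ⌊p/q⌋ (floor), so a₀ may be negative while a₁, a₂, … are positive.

-13146 = -3×4871 + 1467
4871 = 3×1467 + 470
1467 = 3×470 + 57
470 = 8×57 + 14
57 = 4×14 + 1
14 = 14×1 + 0  (stop)
So -13146/4871 = [-3; 3, 3, 8, 4, 14].

[-3; 3, 3, 8, 4, 14]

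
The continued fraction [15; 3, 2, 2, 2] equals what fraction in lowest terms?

627/41

Using pₖ = aₖpₖ₋₁ + pₖ₋₂ and qₖ = aₖqₖ₋₁ + qₖ₋₂:
  k=0: a=15, p=15, q=1
  k=1: a=3, p=46, q=3
  k=2: a=2, p=107, q=7
  k=3: a=2, p=260, q=17
  k=4: a=2, p=627, q=41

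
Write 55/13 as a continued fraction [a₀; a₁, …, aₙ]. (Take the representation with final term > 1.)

55 = 4·13 + 3
13 = 4·3 + 1
3 = 3·1 + 0  (stop)
So 55/13 = [4; 4, 3].

[4; 4, 3]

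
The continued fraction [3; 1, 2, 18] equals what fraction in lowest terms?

202/55

Using pₖ = aₖpₖ₋₁ + pₖ₋₂ and qₖ = aₖqₖ₋₁ + qₖ₋₂:
  k=0: a=3, p=3, q=1
  k=1: a=1, p=4, q=1
  k=2: a=2, p=11, q=3
  k=3: a=18, p=202, q=55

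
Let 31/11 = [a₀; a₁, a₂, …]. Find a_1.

31 = 2·11 + 9   →  a_0 = 2
11 = 1·9 + 2   →  a_1 = 1

1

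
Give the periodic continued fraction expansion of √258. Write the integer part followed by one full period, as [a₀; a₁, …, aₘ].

[16; 16, 32]

a₀ = ⌊√258⌋ = 16.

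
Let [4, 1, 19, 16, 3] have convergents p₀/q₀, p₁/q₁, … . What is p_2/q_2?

99/20

Using pₖ = aₖpₖ₋₁ + pₖ₋₂, qₖ = aₖqₖ₋₁ + qₖ₋₂ (with p₋₁=1, p₋₂=0, q₋₁=0, q₋₂=1):
  k=0: a=4, p=4, q=1
  k=1: a=1, p=5, q=1
  k=2: a=19, p=99, q=20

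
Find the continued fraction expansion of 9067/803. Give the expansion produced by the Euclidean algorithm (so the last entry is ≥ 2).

9067 = 11*803 + 234
803 = 3*234 + 101
234 = 2*101 + 32
101 = 3*32 + 5
32 = 6*5 + 2
5 = 2*2 + 1
2 = 2*1 + 0  (stop)
So 9067/803 = [11; 3, 2, 3, 6, 2, 2].

[11; 3, 2, 3, 6, 2, 2]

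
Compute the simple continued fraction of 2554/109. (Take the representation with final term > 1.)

[23; 2, 3, 7, 2]

2554 = 23*109 + 47
109 = 2*47 + 15
47 = 3*15 + 2
15 = 7*2 + 1
2 = 2*1 + 0  (stop)
So 2554/109 = [23; 2, 3, 7, 2].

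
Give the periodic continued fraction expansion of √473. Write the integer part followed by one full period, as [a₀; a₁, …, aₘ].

a₀ = ⌊√473⌋ = 21.
With m₀=0, d₀=1 and mₖ₊₁ = dₖaₖ − mₖ, dₖ₊₁ = (n − mₖ₊₁²)/dₖ, aₖ₊₁ = ⌊(a₀+mₖ₊₁)/dₖ₊₁⌋:
  k=1: m=21, d=32, a=1
  k=2: m=11, d=11, a=2
  k=3: m=11, d=32, a=1
  k=4: m=21, d=1, a=42
d=1 and a=2a₀=42 at k=4, so the next step gives (m, d) = (21, 32) again — its k=1 value — and the period has length 4.

[21; 1, 2, 1, 42]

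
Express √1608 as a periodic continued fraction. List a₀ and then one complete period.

[40; 10, 80]

a₀ = ⌊√1608⌋ = 40.
With m₀=0, d₀=1 and mₖ₊₁ = dₖaₖ − mₖ, dₖ₊₁ = (n − mₖ₊₁²)/dₖ, aₖ₊₁ = ⌊(a₀+mₖ₊₁)/dₖ₊₁⌋:
  k=1: m=40, d=8, a=10
  k=2: m=40, d=1, a=80
d=1 and a=2a₀=80 at k=2, so the next step gives (m, d) = (40, 8) again — its k=1 value — and the period has length 2.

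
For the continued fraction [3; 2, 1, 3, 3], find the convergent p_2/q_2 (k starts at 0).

Using pₖ = aₖpₖ₋₁ + pₖ₋₂, qₖ = aₖqₖ₋₁ + qₖ₋₂ (with p₋₁=1, p₋₂=0, q₋₁=0, q₋₂=1):
  k=0: a=3, p=3, q=1
  k=1: a=2, p=7, q=2
  k=2: a=1, p=10, q=3

10/3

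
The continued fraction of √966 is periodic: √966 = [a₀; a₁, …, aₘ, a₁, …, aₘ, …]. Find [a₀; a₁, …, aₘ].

a₀ = ⌊√966⌋ = 31.
With m₀=0, d₀=1 and mₖ₊₁ = dₖaₖ − mₖ, dₖ₊₁ = (n − mₖ₊₁²)/dₖ, aₖ₊₁ = ⌊(a₀+mₖ₊₁)/dₖ₊₁⌋:
  k=1: m=31, d=5, a=12
  k=2: m=29, d=25, a=2
  k=3: m=21, d=21, a=2
  k=4: m=21, d=25, a=2
  k=5: m=29, d=5, a=12
  k=6: m=31, d=1, a=62
d=1 and a=2a₀=62 at k=6, so the next step gives (m, d) = (31, 5) again — its k=1 value — and the period has length 6.

[31; 12, 2, 2, 2, 12, 62]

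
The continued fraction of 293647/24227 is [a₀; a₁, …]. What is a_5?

293647 = 12·24227 + 2923   →  a_0 = 12
24227 = 8·2923 + 843   →  a_1 = 8
2923 = 3·843 + 394   →  a_2 = 3
843 = 2·394 + 55   →  a_3 = 2
394 = 7·55 + 9   →  a_4 = 7
55 = 6·9 + 1   →  a_5 = 6

6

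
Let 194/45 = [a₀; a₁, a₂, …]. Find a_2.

194 = 4·45 + 14   →  a_0 = 4
45 = 3·14 + 3   →  a_1 = 3
14 = 4·3 + 2   →  a_2 = 4

4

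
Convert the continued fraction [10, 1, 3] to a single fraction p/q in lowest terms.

43/4

Using pₖ = aₖpₖ₋₁ + pₖ₋₂ and qₖ = aₖqₖ₋₁ + qₖ₋₂:
  k=0: a=10, p=10, q=1
  k=1: a=1, p=11, q=1
  k=2: a=3, p=43, q=4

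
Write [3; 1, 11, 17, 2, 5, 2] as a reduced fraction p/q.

19789/5052

Fold from the inside: start with 2/1.
  5 + 1/2 = 11/2
  2 + 2/11 = 24/11
  17 + 11/24 = 419/24
  11 + 24/419 = 4633/419
  1 + 419/4633 = 5052/4633
  3 + 4633/5052 = 19789/5052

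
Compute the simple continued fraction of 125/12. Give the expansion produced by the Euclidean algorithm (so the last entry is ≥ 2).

[10; 2, 2, 2]

125 = 10×12 + 5
12 = 2×5 + 2
5 = 2×2 + 1
2 = 2×1 + 0  (stop)
So 125/12 = [10; 2, 2, 2].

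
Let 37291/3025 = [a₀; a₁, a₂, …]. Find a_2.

19

37291 = 12·3025 + 991   →  a_0 = 12
3025 = 3·991 + 52   →  a_1 = 3
991 = 19·52 + 3   →  a_2 = 19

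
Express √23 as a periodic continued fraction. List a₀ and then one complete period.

[4; 1, 3, 1, 8]

a₀ = ⌊√23⌋ = 4.
With m₀=0, d₀=1 and mₖ₊₁ = dₖaₖ − mₖ, dₖ₊₁ = (n − mₖ₊₁²)/dₖ, aₖ₊₁ = ⌊(a₀+mₖ₊₁)/dₖ₊₁⌋:
  k=1: m=4, d=7, a=1
  k=2: m=3, d=2, a=3
  k=3: m=3, d=7, a=1
  k=4: m=4, d=1, a=8
d=1 and a=2a₀=8 at k=4, so the next step gives (m, d) = (4, 7) again — its k=1 value — and the period has length 4.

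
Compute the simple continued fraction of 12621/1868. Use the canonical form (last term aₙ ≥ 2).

12621 = 6×1868 + 1413
1868 = 1×1413 + 455
1413 = 3×455 + 48
455 = 9×48 + 23
48 = 2×23 + 2
23 = 11×2 + 1
2 = 2×1 + 0  (stop)
So 12621/1868 = [6; 1, 3, 9, 2, 11, 2].

[6; 1, 3, 9, 2, 11, 2]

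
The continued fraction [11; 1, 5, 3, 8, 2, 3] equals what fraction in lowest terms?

13772/1163

Using pₖ = aₖpₖ₋₁ + pₖ₋₂ and qₖ = aₖqₖ₋₁ + qₖ₋₂:
  k=0: a=11, p=11, q=1
  k=1: a=1, p=12, q=1
  k=2: a=5, p=71, q=6
  k=3: a=3, p=225, q=19
  k=4: a=8, p=1871, q=158
  k=5: a=2, p=3967, q=335
  k=6: a=3, p=13772, q=1163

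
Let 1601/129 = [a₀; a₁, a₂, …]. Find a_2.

1601 = 12·129 + 53   →  a_0 = 12
129 = 2·53 + 23   →  a_1 = 2
53 = 2·23 + 7   →  a_2 = 2

2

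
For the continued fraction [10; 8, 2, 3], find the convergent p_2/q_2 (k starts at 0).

172/17

Using pₖ = aₖpₖ₋₁ + pₖ₋₂, qₖ = aₖqₖ₋₁ + qₖ₋₂ (with p₋₁=1, p₋₂=0, q₋₁=0, q₋₂=1):
  k=0: a=10, p=10, q=1
  k=1: a=8, p=81, q=8
  k=2: a=2, p=172, q=17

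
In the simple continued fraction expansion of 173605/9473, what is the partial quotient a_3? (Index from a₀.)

173605 = 18·9473 + 3091   →  a_0 = 18
9473 = 3·3091 + 200   →  a_1 = 3
3091 = 15·200 + 91   →  a_2 = 15
200 = 2·91 + 18   →  a_3 = 2

2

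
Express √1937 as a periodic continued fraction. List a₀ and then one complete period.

[44; 88]

a₀ = ⌊√1937⌋ = 44.
With m₀=0, d₀=1 and mₖ₊₁ = dₖaₖ − mₖ, dₖ₊₁ = (n − mₖ₊₁²)/dₖ, aₖ₊₁ = ⌊(a₀+mₖ₊₁)/dₖ₊₁⌋:
  k=1: m=44, d=1, a=88
d=1 and a=2a₀=88 at k=1, so the next step gives (m, d) = (44, 1) again — its k=1 value — and the period has length 1.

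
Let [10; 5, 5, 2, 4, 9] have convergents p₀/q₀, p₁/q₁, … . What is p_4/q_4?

Using pₖ = aₖpₖ₋₁ + pₖ₋₂, qₖ = aₖqₖ₋₁ + qₖ₋₂ (with p₋₁=1, p₋₂=0, q₋₁=0, q₋₂=1):
  k=0: a=10, p=10, q=1
  k=1: a=5, p=51, q=5
  k=2: a=5, p=265, q=26
  k=3: a=2, p=581, q=57
  k=4: a=4, p=2589, q=254

2589/254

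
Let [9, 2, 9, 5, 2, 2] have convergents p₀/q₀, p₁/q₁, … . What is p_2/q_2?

Using pₖ = aₖpₖ₋₁ + pₖ₋₂, qₖ = aₖqₖ₋₁ + qₖ₋₂ (with p₋₁=1, p₋₂=0, q₋₁=0, q₋₂=1):
  k=0: a=9, p=9, q=1
  k=1: a=2, p=19, q=2
  k=2: a=9, p=180, q=19

180/19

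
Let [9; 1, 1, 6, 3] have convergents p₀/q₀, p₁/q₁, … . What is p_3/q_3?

Using pₖ = aₖpₖ₋₁ + pₖ₋₂, qₖ = aₖqₖ₋₁ + qₖ₋₂ (with p₋₁=1, p₋₂=0, q₋₁=0, q₋₂=1):
  k=0: a=9, p=9, q=1
  k=1: a=1, p=10, q=1
  k=2: a=1, p=19, q=2
  k=3: a=6, p=124, q=13

124/13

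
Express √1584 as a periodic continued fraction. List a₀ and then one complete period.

[39; 1, 3, 1, 78]

a₀ = ⌊√1584⌋ = 39.
With m₀=0, d₀=1 and mₖ₊₁ = dₖaₖ − mₖ, dₖ₊₁ = (n − mₖ₊₁²)/dₖ, aₖ₊₁ = ⌊(a₀+mₖ₊₁)/dₖ₊₁⌋:
  k=1: m=39, d=63, a=1
  k=2: m=24, d=16, a=3
  k=3: m=24, d=63, a=1
  k=4: m=39, d=1, a=78
d=1 and a=2a₀=78 at k=4, so the next step gives (m, d) = (39, 63) again — its k=1 value — and the period has length 4.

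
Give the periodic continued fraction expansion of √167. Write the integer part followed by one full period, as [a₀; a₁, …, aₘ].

[12; 1, 11, 1, 24]

a₀ = ⌊√167⌋ = 12.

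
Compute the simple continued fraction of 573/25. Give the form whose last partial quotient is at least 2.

[22; 1, 11, 2]

573 = 22*25 + 23
25 = 1*23 + 2
23 = 11*2 + 1
2 = 2*1 + 0  (stop)
So 573/25 = [22; 1, 11, 2].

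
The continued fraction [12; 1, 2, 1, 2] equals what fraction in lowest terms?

140/11

Using pₖ = aₖpₖ₋₁ + pₖ₋₂ and qₖ = aₖqₖ₋₁ + qₖ₋₂:
  k=0: a=12, p=12, q=1
  k=1: a=1, p=13, q=1
  k=2: a=2, p=38, q=3
  k=3: a=1, p=51, q=4
  k=4: a=2, p=140, q=11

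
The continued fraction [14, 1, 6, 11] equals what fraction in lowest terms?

Using pₖ = aₖpₖ₋₁ + pₖ₋₂ and qₖ = aₖqₖ₋₁ + qₖ₋₂:
  k=0: a=14, p=14, q=1
  k=1: a=1, p=15, q=1
  k=2: a=6, p=104, q=7
  k=3: a=11, p=1159, q=78

1159/78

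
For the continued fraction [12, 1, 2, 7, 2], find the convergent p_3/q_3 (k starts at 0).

279/22

Using pₖ = aₖpₖ₋₁ + pₖ₋₂, qₖ = aₖqₖ₋₁ + qₖ₋₂ (with p₋₁=1, p₋₂=0, q₋₁=0, q₋₂=1):
  k=0: a=12, p=12, q=1
  k=1: a=1, p=13, q=1
  k=2: a=2, p=38, q=3
  k=3: a=7, p=279, q=22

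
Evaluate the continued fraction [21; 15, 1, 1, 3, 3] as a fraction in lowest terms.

7541/358

Using pₖ = aₖpₖ₋₁ + pₖ₋₂ and qₖ = aₖqₖ₋₁ + qₖ₋₂:
  k=0: a=21, p=21, q=1
  k=1: a=15, p=316, q=15
  k=2: a=1, p=337, q=16
  k=3: a=1, p=653, q=31
  k=4: a=3, p=2296, q=109
  k=5: a=3, p=7541, q=358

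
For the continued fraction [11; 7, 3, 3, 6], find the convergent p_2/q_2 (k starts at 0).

245/22

Using pₖ = aₖpₖ₋₁ + pₖ₋₂, qₖ = aₖqₖ₋₁ + qₖ₋₂ (with p₋₁=1, p₋₂=0, q₋₁=0, q₋₂=1):
  k=0: a=11, p=11, q=1
  k=1: a=7, p=78, q=7
  k=2: a=3, p=245, q=22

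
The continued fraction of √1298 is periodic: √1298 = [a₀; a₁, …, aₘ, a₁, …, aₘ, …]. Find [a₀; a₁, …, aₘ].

[36; 36, 72]

a₀ = ⌊√1298⌋ = 36.
With m₀=0, d₀=1 and mₖ₊₁ = dₖaₖ − mₖ, dₖ₊₁ = (n − mₖ₊₁²)/dₖ, aₖ₊₁ = ⌊(a₀+mₖ₊₁)/dₖ₊₁⌋:
  k=1: m=36, d=2, a=36
  k=2: m=36, d=1, a=72
d=1 and a=2a₀=72 at k=2, so the next step gives (m, d) = (36, 2) again — its k=1 value — and the period has length 2.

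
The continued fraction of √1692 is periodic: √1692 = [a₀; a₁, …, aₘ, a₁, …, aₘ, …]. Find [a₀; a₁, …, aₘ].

[41; 7, 2, 7, 82]

a₀ = ⌊√1692⌋ = 41.
With m₀=0, d₀=1 and mₖ₊₁ = dₖaₖ − mₖ, dₖ₊₁ = (n − mₖ₊₁²)/dₖ, aₖ₊₁ = ⌊(a₀+mₖ₊₁)/dₖ₊₁⌋:
  k=1: m=41, d=11, a=7
  k=2: m=36, d=36, a=2
  k=3: m=36, d=11, a=7
  k=4: m=41, d=1, a=82
d=1 and a=2a₀=82 at k=4, so the next step gives (m, d) = (41, 11) again — its k=1 value — and the period has length 4.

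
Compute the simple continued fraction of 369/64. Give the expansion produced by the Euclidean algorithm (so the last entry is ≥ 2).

369 = 5×64 + 49
64 = 1×49 + 15
49 = 3×15 + 4
15 = 3×4 + 3
4 = 1×3 + 1
3 = 3×1 + 0  (stop)
So 369/64 = [5; 1, 3, 3, 1, 3].

[5; 1, 3, 3, 1, 3]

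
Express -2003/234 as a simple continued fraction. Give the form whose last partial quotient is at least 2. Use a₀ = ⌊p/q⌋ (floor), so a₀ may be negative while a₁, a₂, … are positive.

-2003 = -9*234 + 103
234 = 2*103 + 28
103 = 3*28 + 19
28 = 1*19 + 9
19 = 2*9 + 1
9 = 9*1 + 0  (stop)
So -2003/234 = [-9; 2, 3, 1, 2, 9].

[-9; 2, 3, 1, 2, 9]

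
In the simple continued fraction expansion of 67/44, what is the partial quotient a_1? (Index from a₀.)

1

67 = 1·44 + 23   →  a_0 = 1
44 = 1·23 + 21   →  a_1 = 1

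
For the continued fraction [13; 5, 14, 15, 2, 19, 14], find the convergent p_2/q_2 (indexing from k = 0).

Using pₖ = aₖpₖ₋₁ + pₖ₋₂, qₖ = aₖqₖ₋₁ + qₖ₋₂ (with p₋₁=1, p₋₂=0, q₋₁=0, q₋₂=1):
  k=0: a=13, p=13, q=1
  k=1: a=5, p=66, q=5
  k=2: a=14, p=937, q=71

937/71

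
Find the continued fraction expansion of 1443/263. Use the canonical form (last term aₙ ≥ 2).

[5; 2, 18, 3, 2]

1443 = 5·263 + 128
263 = 2·128 + 7
128 = 18·7 + 2
7 = 3·2 + 1
2 = 2·1 + 0  (stop)
So 1443/263 = [5; 2, 18, 3, 2].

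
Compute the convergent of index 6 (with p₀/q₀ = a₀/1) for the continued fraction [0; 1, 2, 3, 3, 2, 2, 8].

129/185

Using pₖ = aₖpₖ₋₁ + pₖ₋₂, qₖ = aₖqₖ₋₁ + qₖ₋₂ (with p₋₁=1, p₋₂=0, q₋₁=0, q₋₂=1):
  k=0: a=0, p=0, q=1
  k=1: a=1, p=1, q=1
  k=2: a=2, p=2, q=3
  k=3: a=3, p=7, q=10
  k=4: a=3, p=23, q=33
  k=5: a=2, p=53, q=76
  k=6: a=2, p=129, q=185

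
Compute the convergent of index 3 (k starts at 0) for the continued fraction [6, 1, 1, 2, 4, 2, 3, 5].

Using pₖ = aₖpₖ₋₁ + pₖ₋₂, qₖ = aₖqₖ₋₁ + qₖ₋₂ (with p₋₁=1, p₋₂=0, q₋₁=0, q₋₂=1):
  k=0: a=6, p=6, q=1
  k=1: a=1, p=7, q=1
  k=2: a=1, p=13, q=2
  k=3: a=2, p=33, q=5

33/5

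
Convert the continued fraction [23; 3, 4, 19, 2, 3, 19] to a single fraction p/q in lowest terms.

804219/34504

Fold from the inside: start with 19/1.
  3 + 1/19 = 58/19
  2 + 19/58 = 135/58
  19 + 58/135 = 2623/135
  4 + 135/2623 = 10627/2623
  3 + 2623/10627 = 34504/10627
  23 + 10627/34504 = 804219/34504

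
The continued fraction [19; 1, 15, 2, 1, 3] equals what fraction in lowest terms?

3589/180

Fold from the inside: start with 3/1.
  1 + 1/3 = 4/3
  2 + 3/4 = 11/4
  15 + 4/11 = 169/11
  1 + 11/169 = 180/169
  19 + 169/180 = 3589/180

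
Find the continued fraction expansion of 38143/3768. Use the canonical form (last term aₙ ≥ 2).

38143 = 10×3768 + 463
3768 = 8×463 + 64
463 = 7×64 + 15
64 = 4×15 + 4
15 = 3×4 + 3
4 = 1×3 + 1
3 = 3×1 + 0  (stop)
So 38143/3768 = [10; 8, 7, 4, 3, 1, 3].

[10; 8, 7, 4, 3, 1, 3]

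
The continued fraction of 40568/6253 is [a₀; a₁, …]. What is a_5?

3

40568 = 6·6253 + 3050   →  a_0 = 6
6253 = 2·3050 + 153   →  a_1 = 2
3050 = 19·153 + 143   →  a_2 = 19
153 = 1·143 + 10   →  a_3 = 1
143 = 14·10 + 3   →  a_4 = 14
10 = 3·3 + 1   →  a_5 = 3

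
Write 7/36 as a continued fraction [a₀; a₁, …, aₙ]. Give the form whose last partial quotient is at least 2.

7 = 0*36 + 7
36 = 5*7 + 1
7 = 7*1 + 0  (stop)
So 7/36 = [0; 5, 7].

[0; 5, 7]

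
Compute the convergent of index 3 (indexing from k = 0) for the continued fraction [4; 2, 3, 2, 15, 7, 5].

Using pₖ = aₖpₖ₋₁ + pₖ₋₂, qₖ = aₖqₖ₋₁ + qₖ₋₂ (with p₋₁=1, p₋₂=0, q₋₁=0, q₋₂=1):
  k=0: a=4, p=4, q=1
  k=1: a=2, p=9, q=2
  k=2: a=3, p=31, q=7
  k=3: a=2, p=71, q=16

71/16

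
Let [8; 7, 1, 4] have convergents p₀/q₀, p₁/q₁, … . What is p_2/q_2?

Using pₖ = aₖpₖ₋₁ + pₖ₋₂, qₖ = aₖqₖ₋₁ + qₖ₋₂ (with p₋₁=1, p₋₂=0, q₋₁=0, q₋₂=1):
  k=0: a=8, p=8, q=1
  k=1: a=7, p=57, q=7
  k=2: a=1, p=65, q=8

65/8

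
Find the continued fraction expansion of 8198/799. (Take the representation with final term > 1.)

8198 = 10×799 + 208
799 = 3×208 + 175
208 = 1×175 + 33
175 = 5×33 + 10
33 = 3×10 + 3
10 = 3×3 + 1
3 = 3×1 + 0  (stop)
So 8198/799 = [10; 3, 1, 5, 3, 3, 3].

[10; 3, 1, 5, 3, 3, 3]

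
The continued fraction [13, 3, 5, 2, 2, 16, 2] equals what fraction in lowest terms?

38717/2908

Fold from the inside: start with 2/1.
  16 + 1/2 = 33/2
  2 + 2/33 = 68/33
  2 + 33/68 = 169/68
  5 + 68/169 = 913/169
  3 + 169/913 = 2908/913
  13 + 913/2908 = 38717/2908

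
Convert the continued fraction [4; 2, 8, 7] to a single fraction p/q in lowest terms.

Fold from the inside: start with 7/1.
  8 + 1/7 = 57/7
  2 + 7/57 = 121/57
  4 + 57/121 = 541/121

541/121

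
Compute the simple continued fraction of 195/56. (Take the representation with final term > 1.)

195 = 3*56 + 27
56 = 2*27 + 2
27 = 13*2 + 1
2 = 2*1 + 0  (stop)
So 195/56 = [3; 2, 13, 2].

[3; 2, 13, 2]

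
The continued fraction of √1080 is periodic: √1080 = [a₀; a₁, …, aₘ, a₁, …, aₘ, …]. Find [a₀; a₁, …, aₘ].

[32; 1, 6, 3, 6, 1, 64]

a₀ = ⌊√1080⌋ = 32.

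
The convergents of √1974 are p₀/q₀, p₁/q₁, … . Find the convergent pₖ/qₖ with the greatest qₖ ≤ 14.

√1974 = [44; 2, 3, 17, 2, 17, 3, 2, 88, …] (period length 8).
Convergents:
  p_0/q_0 = 44/1
  p_1/q_1 = 89/2
  p_2/q_2 = 311/7
  p_3/q_3 = 5376/121
q_2 = 7 ≤ 14 < 121 = q_3, so the answer is 311/7.

311/7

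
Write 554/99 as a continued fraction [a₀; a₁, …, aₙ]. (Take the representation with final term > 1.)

554 = 5·99 + 59
99 = 1·59 + 40
59 = 1·40 + 19
40 = 2·19 + 2
19 = 9·2 + 1
2 = 2·1 + 0  (stop)
So 554/99 = [5; 1, 1, 2, 9, 2].

[5; 1, 1, 2, 9, 2]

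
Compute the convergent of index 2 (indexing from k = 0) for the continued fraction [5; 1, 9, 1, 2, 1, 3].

59/10

Using pₖ = aₖpₖ₋₁ + pₖ₋₂, qₖ = aₖqₖ₋₁ + qₖ₋₂ (with p₋₁=1, p₋₂=0, q₋₁=0, q₋₂=1):
  k=0: a=5, p=5, q=1
  k=1: a=1, p=6, q=1
  k=2: a=9, p=59, q=10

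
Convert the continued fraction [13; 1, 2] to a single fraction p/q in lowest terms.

Using pₖ = aₖpₖ₋₁ + pₖ₋₂ and qₖ = aₖqₖ₋₁ + qₖ₋₂:
  k=0: a=13, p=13, q=1
  k=1: a=1, p=14, q=1
  k=2: a=2, p=41, q=3

41/3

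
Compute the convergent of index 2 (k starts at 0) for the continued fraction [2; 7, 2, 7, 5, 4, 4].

32/15

Using pₖ = aₖpₖ₋₁ + pₖ₋₂, qₖ = aₖqₖ₋₁ + qₖ₋₂ (with p₋₁=1, p₋₂=0, q₋₁=0, q₋₂=1):
  k=0: a=2, p=2, q=1
  k=1: a=7, p=15, q=7
  k=2: a=2, p=32, q=15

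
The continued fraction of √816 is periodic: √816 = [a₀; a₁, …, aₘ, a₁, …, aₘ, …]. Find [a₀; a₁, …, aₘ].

a₀ = ⌊√816⌋ = 28.

[28; 1, 1, 3, 3, 3, 1, 1, 56]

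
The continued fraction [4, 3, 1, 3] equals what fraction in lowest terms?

Fold from the inside: start with 3/1.
  1 + 1/3 = 4/3
  3 + 3/4 = 15/4
  4 + 4/15 = 64/15

64/15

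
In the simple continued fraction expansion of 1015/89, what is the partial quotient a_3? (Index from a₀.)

1015 = 11·89 + 36   →  a_0 = 11
89 = 2·36 + 17   →  a_1 = 2
36 = 2·17 + 2   →  a_2 = 2
17 = 8·2 + 1   →  a_3 = 8

8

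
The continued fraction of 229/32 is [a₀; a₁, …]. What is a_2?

2

229 = 7·32 + 5   →  a_0 = 7
32 = 6·5 + 2   →  a_1 = 6
5 = 2·2 + 1   →  a_2 = 2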